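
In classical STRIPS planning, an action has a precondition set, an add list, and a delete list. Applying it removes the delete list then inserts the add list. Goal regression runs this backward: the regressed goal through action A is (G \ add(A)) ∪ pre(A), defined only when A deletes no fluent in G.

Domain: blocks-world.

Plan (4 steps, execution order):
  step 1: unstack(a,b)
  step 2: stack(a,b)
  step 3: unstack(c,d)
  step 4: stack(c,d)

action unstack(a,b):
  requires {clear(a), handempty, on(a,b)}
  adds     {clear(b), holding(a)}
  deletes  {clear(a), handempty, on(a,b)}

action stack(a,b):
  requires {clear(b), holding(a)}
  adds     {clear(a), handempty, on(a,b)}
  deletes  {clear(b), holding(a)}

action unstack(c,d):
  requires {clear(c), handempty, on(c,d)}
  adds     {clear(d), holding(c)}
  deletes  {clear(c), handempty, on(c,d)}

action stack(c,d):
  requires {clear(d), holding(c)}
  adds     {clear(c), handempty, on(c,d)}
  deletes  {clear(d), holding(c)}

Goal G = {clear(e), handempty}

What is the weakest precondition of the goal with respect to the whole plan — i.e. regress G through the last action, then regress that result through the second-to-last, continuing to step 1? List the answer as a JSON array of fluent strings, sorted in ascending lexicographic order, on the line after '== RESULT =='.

Work backward from the goal:
  through step 4 (stack(c,d)): drop {handempty}, keep {clear(e)}, require {clear(d), holding(c)}
    → {clear(d), clear(e), holding(c)}
  through step 3 (unstack(c,d)): drop {clear(d), holding(c)}, keep {clear(e)}, require {clear(c), handempty, on(c,d)}
    → {clear(c), clear(e), handempty, on(c,d)}
  through step 2 (stack(a,b)): drop {handempty}, keep {clear(c), clear(e), on(c,d)}, require {clear(b), holding(a)}
    → {clear(b), clear(c), clear(e), holding(a), on(c,d)}
  through step 1 (unstack(a,b)): drop {clear(b), holding(a)}, keep {clear(c), clear(e), on(c,d)}, require {clear(a), handempty, on(a,b)}
    → {clear(a), clear(c), clear(e), handempty, on(a,b), on(c,d)}

== RESULT ==
["clear(a)", "clear(c)", "clear(e)", "handempty", "on(a,b)", "on(c,d)"]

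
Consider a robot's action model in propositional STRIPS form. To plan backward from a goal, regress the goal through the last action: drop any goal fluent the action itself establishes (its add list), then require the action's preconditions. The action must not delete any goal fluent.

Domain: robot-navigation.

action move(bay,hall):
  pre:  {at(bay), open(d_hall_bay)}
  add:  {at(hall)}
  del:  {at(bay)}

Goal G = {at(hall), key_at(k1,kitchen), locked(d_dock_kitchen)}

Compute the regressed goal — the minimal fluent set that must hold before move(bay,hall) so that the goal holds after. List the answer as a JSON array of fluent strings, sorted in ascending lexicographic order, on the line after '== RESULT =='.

Compute (G \ add) ∪ pre:
  G ∩ del = {}  (empty — regression defined)
  G \ add = {at(hall), key_at(k1,kitchen), locked(d_dock_kitchen)} \ {at(hall)} = {key_at(k1,kitchen), locked(d_dock_kitchen)}
  ∪ pre   = {key_at(k1,kitchen), locked(d_dock_kitchen)} ∪ {at(bay), open(d_hall_bay)}
          = {at(bay), key_at(k1,kitchen), locked(d_dock_kitchen), open(d_hall_bay)}

== RESULT ==
["at(bay)", "key_at(k1,kitchen)", "locked(d_dock_kitchen)", "open(d_hall_bay)"]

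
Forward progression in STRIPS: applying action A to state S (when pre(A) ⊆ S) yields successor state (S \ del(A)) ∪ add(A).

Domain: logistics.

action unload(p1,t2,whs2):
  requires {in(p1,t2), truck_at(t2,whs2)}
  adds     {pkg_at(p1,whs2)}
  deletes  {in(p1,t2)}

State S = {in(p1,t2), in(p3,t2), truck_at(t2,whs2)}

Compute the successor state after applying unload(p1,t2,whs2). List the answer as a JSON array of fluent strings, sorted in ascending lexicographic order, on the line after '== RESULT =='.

Compute (S \ del) ∪ add:
  pre ⊆ S: {in(p1,t2), truck_at(t2,whs2)} ⊆ S  — applicable
  S \ del = {in(p3,t2), truck_at(t2,whs2)}
  ∪ add   = {in(p3,t2), pkg_at(p1,whs2), truck_at(t2,whs2)}

== RESULT ==
["in(p3,t2)", "pkg_at(p1,whs2)", "truck_at(t2,whs2)"]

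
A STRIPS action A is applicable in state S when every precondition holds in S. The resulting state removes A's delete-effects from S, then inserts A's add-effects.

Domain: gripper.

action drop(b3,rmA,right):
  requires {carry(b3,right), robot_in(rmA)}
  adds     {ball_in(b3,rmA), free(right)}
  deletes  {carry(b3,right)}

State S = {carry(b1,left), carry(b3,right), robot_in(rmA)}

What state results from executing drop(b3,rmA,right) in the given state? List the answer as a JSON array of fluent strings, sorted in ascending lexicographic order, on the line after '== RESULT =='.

Progress:
  pre ⊆ S: {carry(b3,right), robot_in(rmA)} ⊆ S  — applicable
  S \ del = {carry(b1,left), robot_in(rmA)}
  ∪ add   = {ball_in(b3,rmA), carry(b1,left), free(right), robot_in(rmA)}

== RESULT ==
["ball_in(b3,rmA)", "carry(b1,left)", "free(right)", "robot_in(rmA)"]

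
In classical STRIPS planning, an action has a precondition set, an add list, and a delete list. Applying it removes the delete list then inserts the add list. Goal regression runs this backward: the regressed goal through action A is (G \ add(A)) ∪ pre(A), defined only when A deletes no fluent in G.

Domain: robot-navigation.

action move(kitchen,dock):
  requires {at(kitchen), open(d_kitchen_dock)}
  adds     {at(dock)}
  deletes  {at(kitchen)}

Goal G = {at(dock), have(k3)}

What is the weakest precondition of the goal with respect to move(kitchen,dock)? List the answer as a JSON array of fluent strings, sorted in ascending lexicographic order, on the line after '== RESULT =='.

Regress:
  G ∩ del = {}  (empty — regression defined)
  G \ add = {at(dock), have(k3)} \ {at(dock)} = {have(k3)}
  ∪ pre   = {have(k3)} ∪ {at(kitchen), open(d_kitchen_dock)}
          = {at(kitchen), have(k3), open(d_kitchen_dock)}

== RESULT ==
["at(kitchen)", "have(k3)", "open(d_kitchen_dock)"]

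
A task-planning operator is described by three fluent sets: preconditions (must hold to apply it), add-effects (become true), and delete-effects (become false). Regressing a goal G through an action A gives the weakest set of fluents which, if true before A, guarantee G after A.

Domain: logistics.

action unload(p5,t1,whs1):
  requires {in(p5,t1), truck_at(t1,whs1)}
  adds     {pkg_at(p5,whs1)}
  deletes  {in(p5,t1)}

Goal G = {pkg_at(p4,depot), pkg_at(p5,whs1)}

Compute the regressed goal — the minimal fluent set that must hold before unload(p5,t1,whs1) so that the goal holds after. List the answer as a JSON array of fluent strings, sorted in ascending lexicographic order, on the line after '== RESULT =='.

Compute (G \ add) ∪ pre:
  G ∩ del = {}  (empty — regression defined)
  G \ add = {pkg_at(p4,depot), pkg_at(p5,whs1)} \ {pkg_at(p5,whs1)} = {pkg_at(p4,depot)}
  ∪ pre   = {pkg_at(p4,depot)} ∪ {in(p5,t1), truck_at(t1,whs1)}
          = {in(p5,t1), pkg_at(p4,depot), truck_at(t1,whs1)}

== RESULT ==
["in(p5,t1)", "pkg_at(p4,depot)", "truck_at(t1,whs1)"]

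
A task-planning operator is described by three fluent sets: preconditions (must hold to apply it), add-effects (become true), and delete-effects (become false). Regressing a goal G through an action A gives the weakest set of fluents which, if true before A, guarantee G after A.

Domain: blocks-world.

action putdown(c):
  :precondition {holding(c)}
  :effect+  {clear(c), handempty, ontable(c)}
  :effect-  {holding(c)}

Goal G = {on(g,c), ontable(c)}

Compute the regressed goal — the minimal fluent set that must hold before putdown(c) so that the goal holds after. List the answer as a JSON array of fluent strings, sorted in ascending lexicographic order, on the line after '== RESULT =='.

Compute (G \ add) ∪ pre:
  G ∩ del = {}  (empty — regression defined)
  G \ add = {on(g,c), ontable(c)} \ {clear(c), handempty, ontable(c)} = {on(g,c)}
  ∪ pre   = {on(g,c)} ∪ {holding(c)}
          = {holding(c), on(g,c)}

== RESULT ==
["holding(c)", "on(g,c)"]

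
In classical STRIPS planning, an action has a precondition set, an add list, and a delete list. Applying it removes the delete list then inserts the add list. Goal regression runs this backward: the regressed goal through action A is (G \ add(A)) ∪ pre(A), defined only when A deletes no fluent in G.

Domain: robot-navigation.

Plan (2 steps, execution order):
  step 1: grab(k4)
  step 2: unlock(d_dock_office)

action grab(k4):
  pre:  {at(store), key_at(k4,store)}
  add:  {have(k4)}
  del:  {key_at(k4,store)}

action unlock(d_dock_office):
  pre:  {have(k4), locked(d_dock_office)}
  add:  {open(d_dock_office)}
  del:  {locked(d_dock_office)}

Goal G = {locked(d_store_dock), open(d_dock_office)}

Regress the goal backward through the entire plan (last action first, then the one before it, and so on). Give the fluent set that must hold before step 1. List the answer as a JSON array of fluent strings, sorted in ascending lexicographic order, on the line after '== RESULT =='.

Work backward from the goal:
  through step 2 (unlock(d_dock_office)): drop {open(d_dock_office)}, keep {locked(d_store_dock)}, require {have(k4), locked(d_dock_office)}
    → {have(k4), locked(d_dock_office), locked(d_store_dock)}
  through step 1 (grab(k4)): drop {have(k4)}, keep {locked(d_dock_office), locked(d_store_dock)}, require {at(store), key_at(k4,store)}
    → {at(store), key_at(k4,store), locked(d_dock_office), locked(d_store_dock)}

== RESULT ==
["at(store)", "key_at(k4,store)", "locked(d_dock_office)", "locked(d_store_dock)"]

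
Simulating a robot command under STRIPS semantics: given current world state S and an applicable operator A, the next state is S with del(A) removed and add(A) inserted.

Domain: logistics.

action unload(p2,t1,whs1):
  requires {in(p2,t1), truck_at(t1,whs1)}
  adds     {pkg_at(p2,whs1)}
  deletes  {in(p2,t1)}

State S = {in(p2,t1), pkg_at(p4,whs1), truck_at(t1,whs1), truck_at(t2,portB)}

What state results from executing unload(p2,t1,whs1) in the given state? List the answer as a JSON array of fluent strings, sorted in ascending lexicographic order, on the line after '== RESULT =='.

Compute (S \ del) ∪ add:
  pre ⊆ S: {in(p2,t1), truck_at(t1,whs1)} ⊆ S  — applicable
  S \ del = {pkg_at(p4,whs1), truck_at(t1,whs1), truck_at(t2,portB)}
  ∪ add   = {pkg_at(p2,whs1), pkg_at(p4,whs1), truck_at(t1,whs1), truck_at(t2,portB)}

== RESULT ==
["pkg_at(p2,whs1)", "pkg_at(p4,whs1)", "truck_at(t1,whs1)", "truck_at(t2,portB)"]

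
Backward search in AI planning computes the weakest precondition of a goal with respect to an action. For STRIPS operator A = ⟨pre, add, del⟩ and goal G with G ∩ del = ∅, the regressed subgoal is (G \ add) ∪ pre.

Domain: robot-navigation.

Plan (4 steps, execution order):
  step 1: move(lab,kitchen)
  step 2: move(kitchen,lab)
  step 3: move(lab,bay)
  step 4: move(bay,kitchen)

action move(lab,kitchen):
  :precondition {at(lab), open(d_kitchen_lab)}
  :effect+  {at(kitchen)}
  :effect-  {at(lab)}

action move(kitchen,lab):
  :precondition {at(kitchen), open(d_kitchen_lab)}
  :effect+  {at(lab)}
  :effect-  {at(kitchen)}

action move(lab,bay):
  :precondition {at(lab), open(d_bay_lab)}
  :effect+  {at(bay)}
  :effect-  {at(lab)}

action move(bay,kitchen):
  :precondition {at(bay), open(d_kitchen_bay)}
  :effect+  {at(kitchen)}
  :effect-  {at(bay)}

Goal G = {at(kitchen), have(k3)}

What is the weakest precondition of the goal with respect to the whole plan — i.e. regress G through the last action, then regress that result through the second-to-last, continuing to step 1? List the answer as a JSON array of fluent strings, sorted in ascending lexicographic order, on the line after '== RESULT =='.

Regress step by step:
  through step 4 (move(bay,kitchen)): drop {at(kitchen)}, keep {have(k3)}, require {at(bay), open(d_kitchen_bay)}
    → {at(bay), have(k3), open(d_kitchen_bay)}
  through step 3 (move(lab,bay)): drop {at(bay)}, keep {have(k3), open(d_kitchen_bay)}, require {at(lab), open(d_bay_lab)}
    → {at(lab), have(k3), open(d_bay_lab), open(d_kitchen_bay)}
  through step 2 (move(kitchen,lab)): drop {at(lab)}, keep {have(k3), open(d_bay_lab), open(d_kitchen_bay)}, require {at(kitchen), open(d_kitchen_lab)}
    → {at(kitchen), have(k3), open(d_bay_lab), open(d_kitchen_bay), open(d_kitchen_lab)}
  through step 1 (move(lab,kitchen)): drop {at(kitchen)}, keep {have(k3), open(d_bay_lab), open(d_kitchen_bay), open(d_kitchen_lab)}, require {at(lab), open(d_kitchen_lab)}
    → {at(lab), have(k3), open(d_bay_lab), open(d_kitchen_bay), open(d_kitchen_lab)}

== RESULT ==
["at(lab)", "have(k3)", "open(d_bay_lab)", "open(d_kitchen_bay)", "open(d_kitchen_lab)"]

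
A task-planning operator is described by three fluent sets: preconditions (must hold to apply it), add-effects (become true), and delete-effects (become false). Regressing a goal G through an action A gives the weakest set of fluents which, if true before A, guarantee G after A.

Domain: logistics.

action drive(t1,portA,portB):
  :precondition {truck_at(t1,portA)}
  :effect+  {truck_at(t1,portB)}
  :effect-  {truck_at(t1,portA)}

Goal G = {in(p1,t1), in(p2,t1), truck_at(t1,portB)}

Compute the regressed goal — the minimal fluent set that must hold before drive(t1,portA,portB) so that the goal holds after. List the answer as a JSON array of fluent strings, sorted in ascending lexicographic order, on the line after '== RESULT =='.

Compute (G \ add) ∪ pre:
  G ∩ del = {}  (empty — regression defined)
  G \ add = {in(p1,t1), in(p2,t1), truck_at(t1,portB)} \ {truck_at(t1,portB)} = {in(p1,t1), in(p2,t1)}
  ∪ pre   = {in(p1,t1), in(p2,t1)} ∪ {truck_at(t1,portA)}
          = {in(p1,t1), in(p2,t1), truck_at(t1,portA)}

== RESULT ==
["in(p1,t1)", "in(p2,t1)", "truck_at(t1,portA)"]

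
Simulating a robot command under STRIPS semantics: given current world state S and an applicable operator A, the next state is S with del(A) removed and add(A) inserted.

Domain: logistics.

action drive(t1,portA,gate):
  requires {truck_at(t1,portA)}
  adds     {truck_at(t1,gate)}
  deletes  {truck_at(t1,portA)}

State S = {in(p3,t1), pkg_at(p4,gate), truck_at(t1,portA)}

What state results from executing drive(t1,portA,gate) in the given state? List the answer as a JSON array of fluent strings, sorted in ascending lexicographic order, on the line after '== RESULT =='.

Progress:
  pre ⊆ S: {truck_at(t1,portA)} ⊆ S  — applicable
  S \ del = {in(p3,t1), pkg_at(p4,gate)}
  ∪ add   = {in(p3,t1), pkg_at(p4,gate), truck_at(t1,gate)}

== RESULT ==
["in(p3,t1)", "pkg_at(p4,gate)", "truck_at(t1,gate)"]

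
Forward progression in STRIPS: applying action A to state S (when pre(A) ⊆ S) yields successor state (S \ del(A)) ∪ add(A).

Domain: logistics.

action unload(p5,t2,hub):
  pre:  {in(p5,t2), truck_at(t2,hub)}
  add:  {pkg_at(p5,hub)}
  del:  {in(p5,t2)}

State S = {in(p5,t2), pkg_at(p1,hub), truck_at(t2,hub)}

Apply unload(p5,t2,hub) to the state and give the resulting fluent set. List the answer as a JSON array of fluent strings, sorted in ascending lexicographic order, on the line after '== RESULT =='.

Compute (S \ del) ∪ add:
  pre ⊆ S: {in(p5,t2), truck_at(t2,hub)} ⊆ S  — applicable
  S \ del = {pkg_at(p1,hub), truck_at(t2,hub)}
  ∪ add   = {pkg_at(p1,hub), pkg_at(p5,hub), truck_at(t2,hub)}

== RESULT ==
["pkg_at(p1,hub)", "pkg_at(p5,hub)", "truck_at(t2,hub)"]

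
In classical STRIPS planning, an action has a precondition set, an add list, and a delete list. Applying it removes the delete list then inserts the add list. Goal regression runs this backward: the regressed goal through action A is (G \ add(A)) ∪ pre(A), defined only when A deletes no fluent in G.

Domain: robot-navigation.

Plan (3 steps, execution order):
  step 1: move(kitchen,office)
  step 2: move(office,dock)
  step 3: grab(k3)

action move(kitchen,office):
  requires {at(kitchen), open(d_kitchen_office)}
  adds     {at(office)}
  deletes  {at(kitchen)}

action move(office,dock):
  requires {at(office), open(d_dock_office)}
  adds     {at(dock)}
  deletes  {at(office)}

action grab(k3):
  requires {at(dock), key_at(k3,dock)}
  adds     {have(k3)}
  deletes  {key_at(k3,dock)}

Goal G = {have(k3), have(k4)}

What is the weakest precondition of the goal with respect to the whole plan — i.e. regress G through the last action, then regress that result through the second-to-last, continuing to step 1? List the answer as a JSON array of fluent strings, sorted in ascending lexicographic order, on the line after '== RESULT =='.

Regress step by step:
  through step 3 (grab(k3)): drop {have(k3)}, keep {have(k4)}, require {at(dock), key_at(k3,dock)}
    → {at(dock), have(k4), key_at(k3,dock)}
  through step 2 (move(office,dock)): drop {at(dock)}, keep {have(k4), key_at(k3,dock)}, require {at(office), open(d_dock_office)}
    → {at(office), have(k4), key_at(k3,dock), open(d_dock_office)}
  through step 1 (move(kitchen,office)): drop {at(office)}, keep {have(k4), key_at(k3,dock), open(d_dock_office)}, require {at(kitchen), open(d_kitchen_office)}
    → {at(kitchen), have(k4), key_at(k3,dock), open(d_dock_office), open(d_kitchen_office)}

== RESULT ==
["at(kitchen)", "have(k4)", "key_at(k3,dock)", "open(d_dock_office)", "open(d_kitchen_office)"]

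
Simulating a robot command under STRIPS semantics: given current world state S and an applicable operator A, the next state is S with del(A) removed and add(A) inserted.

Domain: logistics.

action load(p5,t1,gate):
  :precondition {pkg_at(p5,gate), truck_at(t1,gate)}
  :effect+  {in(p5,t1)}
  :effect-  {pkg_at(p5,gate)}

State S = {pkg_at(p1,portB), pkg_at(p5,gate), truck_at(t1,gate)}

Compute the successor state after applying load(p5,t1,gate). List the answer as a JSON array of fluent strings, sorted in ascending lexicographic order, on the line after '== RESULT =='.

Progress:
  pre ⊆ S: {pkg_at(p5,gate), truck_at(t1,gate)} ⊆ S  — applicable
  S \ del = {pkg_at(p1,portB), truck_at(t1,gate)}
  ∪ add   = {in(p5,t1), pkg_at(p1,portB), truck_at(t1,gate)}

== RESULT ==
["in(p5,t1)", "pkg_at(p1,portB)", "truck_at(t1,gate)"]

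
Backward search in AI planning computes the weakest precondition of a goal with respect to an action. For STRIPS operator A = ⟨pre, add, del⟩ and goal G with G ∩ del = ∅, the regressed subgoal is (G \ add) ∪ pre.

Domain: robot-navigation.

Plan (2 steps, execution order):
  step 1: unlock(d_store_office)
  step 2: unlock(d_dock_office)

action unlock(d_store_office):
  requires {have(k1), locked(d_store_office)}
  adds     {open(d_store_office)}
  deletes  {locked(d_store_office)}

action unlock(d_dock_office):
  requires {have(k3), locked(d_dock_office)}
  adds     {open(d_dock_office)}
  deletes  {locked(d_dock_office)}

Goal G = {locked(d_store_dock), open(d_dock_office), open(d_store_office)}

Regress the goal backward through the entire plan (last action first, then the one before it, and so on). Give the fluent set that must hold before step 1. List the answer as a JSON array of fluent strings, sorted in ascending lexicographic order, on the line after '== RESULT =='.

Regress step by step:
  through step 2 (unlock(d_dock_office)): drop {open(d_dock_office)}, keep {locked(d_store_dock), open(d_store_office)}, require {have(k3), locked(d_dock_office)}
    → {have(k3), locked(d_dock_office), locked(d_store_dock), open(d_store_office)}
  through step 1 (unlock(d_store_office)): drop {open(d_store_office)}, keep {have(k3), locked(d_dock_office), locked(d_store_dock)}, require {have(k1), locked(d_store_office)}
    → {have(k1), have(k3), locked(d_dock_office), locked(d_store_dock), locked(d_store_office)}

== RESULT ==
["have(k1)", "have(k3)", "locked(d_dock_office)", "locked(d_store_dock)", "locked(d_store_office)"]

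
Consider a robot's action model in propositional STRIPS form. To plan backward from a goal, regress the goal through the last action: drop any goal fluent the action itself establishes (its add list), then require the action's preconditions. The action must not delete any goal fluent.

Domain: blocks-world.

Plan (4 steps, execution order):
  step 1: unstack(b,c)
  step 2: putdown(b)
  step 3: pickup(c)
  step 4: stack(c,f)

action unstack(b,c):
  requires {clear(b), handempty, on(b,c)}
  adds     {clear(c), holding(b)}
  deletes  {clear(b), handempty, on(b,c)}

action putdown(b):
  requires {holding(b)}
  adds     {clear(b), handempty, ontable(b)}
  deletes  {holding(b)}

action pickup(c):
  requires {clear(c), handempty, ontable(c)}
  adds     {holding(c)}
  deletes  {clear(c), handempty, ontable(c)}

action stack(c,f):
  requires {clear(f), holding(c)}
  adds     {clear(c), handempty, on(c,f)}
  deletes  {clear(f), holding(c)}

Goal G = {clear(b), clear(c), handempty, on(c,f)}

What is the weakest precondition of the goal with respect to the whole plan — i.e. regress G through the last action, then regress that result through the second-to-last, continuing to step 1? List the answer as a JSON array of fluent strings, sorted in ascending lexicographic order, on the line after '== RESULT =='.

Regress step by step:
  through step 4 (stack(c,f)): drop {clear(c), handempty, on(c,f)}, keep {clear(b)}, require {clear(f), holding(c)}
    → {clear(b), clear(f), holding(c)}
  through step 3 (pickup(c)): drop {holding(c)}, keep {clear(b), clear(f)}, require {clear(c), handempty, ontable(c)}
    → {clear(b), clear(c), clear(f), handempty, ontable(c)}
  through step 2 (putdown(b)): drop {clear(b), handempty}, keep {clear(c), clear(f), ontable(c)}, require {holding(b)}
    → {clear(c), clear(f), holding(b), ontable(c)}
  through step 1 (unstack(b,c)): drop {clear(c), holding(b)}, keep {clear(f), ontable(c)}, require {clear(b), handempty, on(b,c)}
    → {clear(b), clear(f), handempty, on(b,c), ontable(c)}

== RESULT ==
["clear(b)", "clear(f)", "handempty", "on(b,c)", "ontable(c)"]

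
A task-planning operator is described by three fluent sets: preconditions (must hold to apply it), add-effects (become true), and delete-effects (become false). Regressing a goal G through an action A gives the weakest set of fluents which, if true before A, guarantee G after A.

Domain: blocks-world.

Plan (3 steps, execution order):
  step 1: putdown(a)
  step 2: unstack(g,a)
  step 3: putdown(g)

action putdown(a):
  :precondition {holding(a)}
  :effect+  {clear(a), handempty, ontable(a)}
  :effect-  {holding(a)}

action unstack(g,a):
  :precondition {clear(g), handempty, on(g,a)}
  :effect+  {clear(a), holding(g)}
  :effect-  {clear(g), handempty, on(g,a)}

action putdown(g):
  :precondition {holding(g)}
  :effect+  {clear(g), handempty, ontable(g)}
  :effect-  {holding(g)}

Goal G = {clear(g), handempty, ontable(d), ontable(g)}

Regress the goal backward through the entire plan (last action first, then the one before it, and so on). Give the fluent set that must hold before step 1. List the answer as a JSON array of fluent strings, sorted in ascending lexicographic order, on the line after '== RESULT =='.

Work backward from the goal:
  through step 3 (putdown(g)): drop {clear(g), handempty, ontable(g)}, keep {ontable(d)}, require {holding(g)}
    → {holding(g), ontable(d)}
  through step 2 (unstack(g,a)): drop {holding(g)}, keep {ontable(d)}, require {clear(g), handempty, on(g,a)}
    → {clear(g), handempty, on(g,a), ontable(d)}
  through step 1 (putdown(a)): drop {handempty}, keep {clear(g), on(g,a), ontable(d)}, require {holding(a)}
    → {clear(g), holding(a), on(g,a), ontable(d)}

== RESULT ==
["clear(g)", "holding(a)", "on(g,a)", "ontable(d)"]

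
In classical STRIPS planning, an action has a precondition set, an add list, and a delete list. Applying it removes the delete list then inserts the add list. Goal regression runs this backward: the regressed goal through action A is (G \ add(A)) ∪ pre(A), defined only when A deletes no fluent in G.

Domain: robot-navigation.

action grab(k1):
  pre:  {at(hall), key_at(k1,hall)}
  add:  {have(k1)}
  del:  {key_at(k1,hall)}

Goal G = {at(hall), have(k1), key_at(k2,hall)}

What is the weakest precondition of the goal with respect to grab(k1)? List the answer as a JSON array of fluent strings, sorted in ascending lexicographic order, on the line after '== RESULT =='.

Compute (G \ add) ∪ pre:
  G ∩ del = {}  (empty — regression defined)
  G \ add = {at(hall), have(k1), key_at(k2,hall)} \ {have(k1)} = {at(hall), key_at(k2,hall)}
  ∪ pre   = {at(hall), key_at(k2,hall)} ∪ {at(hall), key_at(k1,hall)}
          = {at(hall), key_at(k1,hall), key_at(k2,hall)}

== RESULT ==
["at(hall)", "key_at(k1,hall)", "key_at(k2,hall)"]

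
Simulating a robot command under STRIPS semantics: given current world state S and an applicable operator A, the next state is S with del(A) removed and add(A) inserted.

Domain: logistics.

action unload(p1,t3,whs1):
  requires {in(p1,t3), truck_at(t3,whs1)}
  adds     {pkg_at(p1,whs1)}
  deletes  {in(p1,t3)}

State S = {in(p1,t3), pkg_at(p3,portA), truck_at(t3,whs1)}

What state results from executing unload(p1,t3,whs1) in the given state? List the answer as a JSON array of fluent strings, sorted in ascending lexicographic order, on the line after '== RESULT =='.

Compute (S \ del) ∪ add:
  pre ⊆ S: {in(p1,t3), truck_at(t3,whs1)} ⊆ S  — applicable
  S \ del = {pkg_at(p3,portA), truck_at(t3,whs1)}
  ∪ add   = {pkg_at(p1,whs1), pkg_at(p3,portA), truck_at(t3,whs1)}

== RESULT ==
["pkg_at(p1,whs1)", "pkg_at(p3,portA)", "truck_at(t3,whs1)"]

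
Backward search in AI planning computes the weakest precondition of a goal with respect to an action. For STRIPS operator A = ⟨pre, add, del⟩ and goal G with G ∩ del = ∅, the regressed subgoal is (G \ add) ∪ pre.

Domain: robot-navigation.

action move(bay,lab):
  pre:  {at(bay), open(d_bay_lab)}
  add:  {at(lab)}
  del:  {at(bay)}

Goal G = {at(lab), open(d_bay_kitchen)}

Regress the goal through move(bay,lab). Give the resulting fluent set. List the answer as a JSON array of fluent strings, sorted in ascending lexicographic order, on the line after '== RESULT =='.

Regress:
  G ∩ del = {}  (empty — regression defined)
  G \ add = {at(lab), open(d_bay_kitchen)} \ {at(lab)} = {open(d_bay_kitchen)}
  ∪ pre   = {open(d_bay_kitchen)} ∪ {at(bay), open(d_bay_lab)}
          = {at(bay), open(d_bay_kitchen), open(d_bay_lab)}

== RESULT ==
["at(bay)", "open(d_bay_kitchen)", "open(d_bay_lab)"]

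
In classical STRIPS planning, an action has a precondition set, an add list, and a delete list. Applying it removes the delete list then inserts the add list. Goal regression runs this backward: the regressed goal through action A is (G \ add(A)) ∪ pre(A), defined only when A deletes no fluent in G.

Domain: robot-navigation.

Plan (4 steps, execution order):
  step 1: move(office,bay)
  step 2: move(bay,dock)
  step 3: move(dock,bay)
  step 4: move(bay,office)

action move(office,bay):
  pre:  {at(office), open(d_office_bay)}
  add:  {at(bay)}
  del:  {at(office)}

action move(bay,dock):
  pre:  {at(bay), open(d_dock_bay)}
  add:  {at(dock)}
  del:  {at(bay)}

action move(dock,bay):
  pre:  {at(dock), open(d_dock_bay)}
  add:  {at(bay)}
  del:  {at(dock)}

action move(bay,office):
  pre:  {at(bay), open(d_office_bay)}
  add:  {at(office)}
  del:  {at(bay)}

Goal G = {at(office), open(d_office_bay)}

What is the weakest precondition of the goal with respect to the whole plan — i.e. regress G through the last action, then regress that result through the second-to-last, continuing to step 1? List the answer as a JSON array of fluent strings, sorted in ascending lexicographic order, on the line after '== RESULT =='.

Work backward from the goal:
  through step 4 (move(bay,office)): drop {at(office)}, keep {open(d_office_bay)}, require {at(bay), open(d_office_bay)}
    → {at(bay), open(d_office_bay)}
  through step 3 (move(dock,bay)): drop {at(bay)}, keep {open(d_office_bay)}, require {at(dock), open(d_dock_bay)}
    → {at(dock), open(d_dock_bay), open(d_office_bay)}
  through step 2 (move(bay,dock)): drop {at(dock)}, keep {open(d_dock_bay), open(d_office_bay)}, require {at(bay), open(d_dock_bay)}
    → {at(bay), open(d_dock_bay), open(d_office_bay)}
  through step 1 (move(office,bay)): drop {at(bay)}, keep {open(d_dock_bay), open(d_office_bay)}, require {at(office), open(d_office_bay)}
    → {at(office), open(d_dock_bay), open(d_office_bay)}

== RESULT ==
["at(office)", "open(d_dock_bay)", "open(d_office_bay)"]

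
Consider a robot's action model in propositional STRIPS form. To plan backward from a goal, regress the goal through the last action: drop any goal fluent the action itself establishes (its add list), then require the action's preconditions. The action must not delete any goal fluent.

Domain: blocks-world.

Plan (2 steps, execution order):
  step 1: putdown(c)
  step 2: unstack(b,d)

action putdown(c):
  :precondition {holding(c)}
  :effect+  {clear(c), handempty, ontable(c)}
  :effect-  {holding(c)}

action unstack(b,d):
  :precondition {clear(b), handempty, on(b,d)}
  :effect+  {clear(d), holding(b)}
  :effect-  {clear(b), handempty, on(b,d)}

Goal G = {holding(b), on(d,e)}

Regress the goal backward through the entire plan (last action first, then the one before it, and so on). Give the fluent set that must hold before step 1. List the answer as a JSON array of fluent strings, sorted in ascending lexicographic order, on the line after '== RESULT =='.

Regress step by step:
  through step 2 (unstack(b,d)): drop {holding(b)}, keep {on(d,e)}, require {clear(b), handempty, on(b,d)}
    → {clear(b), handempty, on(b,d), on(d,e)}
  through step 1 (putdown(c)): drop {handempty}, keep {clear(b), on(b,d), on(d,e)}, require {holding(c)}
    → {clear(b), holding(c), on(b,d), on(d,e)}

== RESULT ==
["clear(b)", "holding(c)", "on(b,d)", "on(d,e)"]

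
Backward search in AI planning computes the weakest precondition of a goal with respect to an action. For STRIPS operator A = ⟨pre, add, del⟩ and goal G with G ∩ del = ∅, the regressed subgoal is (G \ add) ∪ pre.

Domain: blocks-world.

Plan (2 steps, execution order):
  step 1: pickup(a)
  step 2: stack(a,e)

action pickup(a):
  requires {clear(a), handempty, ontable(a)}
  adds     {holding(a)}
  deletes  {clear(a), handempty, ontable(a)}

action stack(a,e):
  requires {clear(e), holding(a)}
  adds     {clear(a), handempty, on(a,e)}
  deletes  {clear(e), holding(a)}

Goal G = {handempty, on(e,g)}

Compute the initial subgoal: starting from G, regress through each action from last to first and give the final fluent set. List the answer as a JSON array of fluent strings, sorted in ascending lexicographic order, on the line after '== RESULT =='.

Work backward from the goal:
  through step 2 (stack(a,e)): drop {handempty}, keep {on(e,g)}, require {clear(e), holding(a)}
    → {clear(e), holding(a), on(e,g)}
  through step 1 (pickup(a)): drop {holding(a)}, keep {clear(e), on(e,g)}, require {clear(a), handempty, ontable(a)}
    → {clear(a), clear(e), handempty, on(e,g), ontable(a)}

== RESULT ==
["clear(a)", "clear(e)", "handempty", "on(e,g)", "ontable(a)"]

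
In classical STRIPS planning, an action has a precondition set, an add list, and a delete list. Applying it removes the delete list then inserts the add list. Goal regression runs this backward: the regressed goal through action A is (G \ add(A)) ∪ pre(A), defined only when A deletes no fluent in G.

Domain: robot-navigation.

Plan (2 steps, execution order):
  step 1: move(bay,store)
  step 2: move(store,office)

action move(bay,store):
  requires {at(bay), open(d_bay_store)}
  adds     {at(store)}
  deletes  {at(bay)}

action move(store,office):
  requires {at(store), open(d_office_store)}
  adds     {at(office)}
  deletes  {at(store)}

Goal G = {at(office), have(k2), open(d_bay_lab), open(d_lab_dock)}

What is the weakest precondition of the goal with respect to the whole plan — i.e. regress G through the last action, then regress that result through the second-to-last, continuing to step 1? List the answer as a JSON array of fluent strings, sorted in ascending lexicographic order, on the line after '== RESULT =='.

Work backward from the goal:
  through step 2 (move(store,office)): drop {at(office)}, keep {have(k2), open(d_bay_lab), open(d_lab_dock)}, require {at(store), open(d_office_store)}
    → {at(store), have(k2), open(d_bay_lab), open(d_lab_dock), open(d_office_store)}
  through step 1 (move(bay,store)): drop {at(store)}, keep {have(k2), open(d_bay_lab), open(d_lab_dock), open(d_office_store)}, require {at(bay), open(d_bay_store)}
    → {at(bay), have(k2), open(d_bay_lab), open(d_bay_store), open(d_lab_dock), open(d_office_store)}

== RESULT ==
["at(bay)", "have(k2)", "open(d_bay_lab)", "open(d_bay_store)", "open(d_lab_dock)", "open(d_office_store)"]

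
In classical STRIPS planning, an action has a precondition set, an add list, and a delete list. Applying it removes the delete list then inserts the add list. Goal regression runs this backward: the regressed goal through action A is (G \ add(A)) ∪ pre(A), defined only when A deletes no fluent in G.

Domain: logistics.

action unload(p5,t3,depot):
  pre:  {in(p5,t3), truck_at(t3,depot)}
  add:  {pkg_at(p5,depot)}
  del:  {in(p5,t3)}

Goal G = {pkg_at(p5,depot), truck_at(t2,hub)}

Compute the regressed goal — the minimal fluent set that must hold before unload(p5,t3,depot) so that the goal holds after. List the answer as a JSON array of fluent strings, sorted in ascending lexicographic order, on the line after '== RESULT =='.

Compute (G \ add) ∪ pre:
  G ∩ del = {}  (empty — regression defined)
  G \ add = {pkg_at(p5,depot), truck_at(t2,hub)} \ {pkg_at(p5,depot)} = {truck_at(t2,hub)}
  ∪ pre   = {truck_at(t2,hub)} ∪ {in(p5,t3), truck_at(t3,depot)}
          = {in(p5,t3), truck_at(t2,hub), truck_at(t3,depot)}

== RESULT ==
["in(p5,t3)", "truck_at(t2,hub)", "truck_at(t3,depot)"]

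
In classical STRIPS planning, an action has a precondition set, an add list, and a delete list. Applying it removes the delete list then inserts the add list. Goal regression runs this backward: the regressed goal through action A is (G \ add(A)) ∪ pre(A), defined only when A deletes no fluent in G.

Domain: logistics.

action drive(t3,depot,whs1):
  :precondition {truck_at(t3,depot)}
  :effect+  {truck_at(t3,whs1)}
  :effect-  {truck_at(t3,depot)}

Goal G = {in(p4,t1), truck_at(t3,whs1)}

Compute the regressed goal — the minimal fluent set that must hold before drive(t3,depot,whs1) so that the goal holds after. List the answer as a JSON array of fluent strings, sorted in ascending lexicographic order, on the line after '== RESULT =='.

Compute (G \ add) ∪ pre:
  G ∩ del = {}  (empty — regression defined)
  G \ add = {in(p4,t1), truck_at(t3,whs1)} \ {truck_at(t3,whs1)} = {in(p4,t1)}
  ∪ pre   = {in(p4,t1)} ∪ {truck_at(t3,depot)}
          = {in(p4,t1), truck_at(t3,depot)}

== RESULT ==
["in(p4,t1)", "truck_at(t3,depot)"]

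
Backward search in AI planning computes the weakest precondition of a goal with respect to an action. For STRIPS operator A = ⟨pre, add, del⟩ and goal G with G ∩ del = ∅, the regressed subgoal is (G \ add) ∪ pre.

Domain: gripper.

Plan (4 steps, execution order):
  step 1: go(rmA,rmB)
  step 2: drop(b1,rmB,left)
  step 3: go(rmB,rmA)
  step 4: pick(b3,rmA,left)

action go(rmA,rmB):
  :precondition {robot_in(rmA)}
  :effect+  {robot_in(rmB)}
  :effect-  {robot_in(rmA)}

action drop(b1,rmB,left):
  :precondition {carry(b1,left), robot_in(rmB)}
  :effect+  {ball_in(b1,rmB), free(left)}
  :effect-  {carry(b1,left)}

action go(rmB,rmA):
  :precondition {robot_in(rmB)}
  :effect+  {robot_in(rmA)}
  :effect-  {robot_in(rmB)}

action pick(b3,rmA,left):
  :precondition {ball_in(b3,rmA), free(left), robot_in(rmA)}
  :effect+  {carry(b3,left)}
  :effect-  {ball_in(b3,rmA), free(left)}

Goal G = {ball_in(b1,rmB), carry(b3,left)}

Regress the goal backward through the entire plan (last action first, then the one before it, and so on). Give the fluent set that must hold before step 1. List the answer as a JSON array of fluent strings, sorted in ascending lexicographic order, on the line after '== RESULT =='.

Work backward from the goal:
  through step 4 (pick(b3,rmA,left)): drop {carry(b3,left)}, keep {ball_in(b1,rmB)}, require {ball_in(b3,rmA), free(left), robot_in(rmA)}
    → {ball_in(b1,rmB), ball_in(b3,rmA), free(left), robot_in(rmA)}
  through step 3 (go(rmB,rmA)): drop {robot_in(rmA)}, keep {ball_in(b1,rmB), ball_in(b3,rmA), free(left)}, require {robot_in(rmB)}
    → {ball_in(b1,rmB), ball_in(b3,rmA), free(left), robot_in(rmB)}
  through step 2 (drop(b1,rmB,left)): drop {ball_in(b1,rmB), free(left)}, keep {ball_in(b3,rmA), robot_in(rmB)}, require {carry(b1,left), robot_in(rmB)}
    → {ball_in(b3,rmA), carry(b1,left), robot_in(rmB)}
  through step 1 (go(rmA,rmB)): drop {robot_in(rmB)}, keep {ball_in(b3,rmA), carry(b1,left)}, require {robot_in(rmA)}
    → {ball_in(b3,rmA), carry(b1,left), robot_in(rmA)}

== RESULT ==
["ball_in(b3,rmA)", "carry(b1,left)", "robot_in(rmA)"]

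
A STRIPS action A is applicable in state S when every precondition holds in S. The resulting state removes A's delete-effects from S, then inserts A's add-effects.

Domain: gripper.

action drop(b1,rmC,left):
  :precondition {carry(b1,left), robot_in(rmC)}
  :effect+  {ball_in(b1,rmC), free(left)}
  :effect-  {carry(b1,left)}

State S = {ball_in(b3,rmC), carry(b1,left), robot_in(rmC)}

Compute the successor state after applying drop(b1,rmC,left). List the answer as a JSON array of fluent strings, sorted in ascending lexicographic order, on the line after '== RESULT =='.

Progress:
  pre ⊆ S: {carry(b1,left), robot_in(rmC)} ⊆ S  — applicable
  S \ del = {ball_in(b3,rmC), robot_in(rmC)}
  ∪ add   = {ball_in(b1,rmC), ball_in(b3,rmC), free(left), robot_in(rmC)}

== RESULT ==
["ball_in(b1,rmC)", "ball_in(b3,rmC)", "free(left)", "robot_in(rmC)"]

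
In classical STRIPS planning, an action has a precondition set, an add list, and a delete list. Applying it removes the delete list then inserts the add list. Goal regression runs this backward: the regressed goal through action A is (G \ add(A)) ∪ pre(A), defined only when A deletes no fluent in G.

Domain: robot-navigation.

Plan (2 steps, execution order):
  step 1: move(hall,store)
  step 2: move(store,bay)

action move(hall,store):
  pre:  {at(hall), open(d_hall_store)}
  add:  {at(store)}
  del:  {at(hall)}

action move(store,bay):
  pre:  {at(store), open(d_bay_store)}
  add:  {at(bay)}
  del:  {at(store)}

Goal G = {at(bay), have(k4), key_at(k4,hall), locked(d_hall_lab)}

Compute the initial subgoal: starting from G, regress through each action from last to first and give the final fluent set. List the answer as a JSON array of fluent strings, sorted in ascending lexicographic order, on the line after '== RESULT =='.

Work backward from the goal:
  through step 2 (move(store,bay)): drop {at(bay)}, keep {have(k4), key_at(k4,hall), locked(d_hall_lab)}, require {at(store), open(d_bay_store)}
    → {at(store), have(k4), key_at(k4,hall), locked(d_hall_lab), open(d_bay_store)}
  through step 1 (move(hall,store)): drop {at(store)}, keep {have(k4), key_at(k4,hall), locked(d_hall_lab), open(d_bay_store)}, require {at(hall), open(d_hall_store)}
    → {at(hall), have(k4), key_at(k4,hall), locked(d_hall_lab), open(d_bay_store), open(d_hall_store)}

== RESULT ==
["at(hall)", "have(k4)", "key_at(k4,hall)", "locked(d_hall_lab)", "open(d_bay_store)", "open(d_hall_store)"]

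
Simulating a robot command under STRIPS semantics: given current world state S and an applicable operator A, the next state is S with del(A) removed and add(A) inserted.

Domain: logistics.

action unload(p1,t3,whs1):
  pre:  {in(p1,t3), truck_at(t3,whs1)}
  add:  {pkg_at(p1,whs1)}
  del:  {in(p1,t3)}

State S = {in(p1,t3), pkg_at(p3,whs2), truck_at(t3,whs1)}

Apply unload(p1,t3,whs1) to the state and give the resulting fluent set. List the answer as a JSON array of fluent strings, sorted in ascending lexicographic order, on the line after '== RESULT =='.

Progress:
  pre ⊆ S: {in(p1,t3), truck_at(t3,whs1)} ⊆ S  — applicable
  S \ del = {pkg_at(p3,whs2), truck_at(t3,whs1)}
  ∪ add   = {pkg_at(p1,whs1), pkg_at(p3,whs2), truck_at(t3,whs1)}

== RESULT ==
["pkg_at(p1,whs1)", "pkg_at(p3,whs2)", "truck_at(t3,whs1)"]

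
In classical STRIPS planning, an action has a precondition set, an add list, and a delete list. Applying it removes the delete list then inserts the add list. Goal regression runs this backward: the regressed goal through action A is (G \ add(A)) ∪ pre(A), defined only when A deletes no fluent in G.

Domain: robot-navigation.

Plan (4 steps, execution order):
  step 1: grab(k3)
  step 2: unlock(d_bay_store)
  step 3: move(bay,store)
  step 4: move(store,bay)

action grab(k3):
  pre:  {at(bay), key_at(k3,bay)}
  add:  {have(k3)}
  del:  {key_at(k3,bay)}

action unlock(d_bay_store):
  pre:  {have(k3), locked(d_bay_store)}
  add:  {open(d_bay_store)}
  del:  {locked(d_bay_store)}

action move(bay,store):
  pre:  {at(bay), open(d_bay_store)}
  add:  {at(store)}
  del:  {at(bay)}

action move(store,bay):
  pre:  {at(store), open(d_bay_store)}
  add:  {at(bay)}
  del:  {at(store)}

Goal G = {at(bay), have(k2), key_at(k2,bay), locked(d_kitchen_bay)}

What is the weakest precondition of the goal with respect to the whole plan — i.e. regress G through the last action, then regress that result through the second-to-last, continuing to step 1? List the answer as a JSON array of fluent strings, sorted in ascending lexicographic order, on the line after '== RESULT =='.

Work backward from the goal:
  through step 4 (move(store,bay)): drop {at(bay)}, keep {have(k2), key_at(k2,bay), locked(d_kitchen_bay)}, require {at(store), open(d_bay_store)}
    → {at(store), have(k2), key_at(k2,bay), locked(d_kitchen_bay), open(d_bay_store)}
  through step 3 (move(bay,store)): drop {at(store)}, keep {have(k2), key_at(k2,bay), locked(d_kitchen_bay), open(d_bay_store)}, require {at(bay), open(d_bay_store)}
    → {at(bay), have(k2), key_at(k2,bay), locked(d_kitchen_bay), open(d_bay_store)}
  through step 2 (unlock(d_bay_store)): drop {open(d_bay_store)}, keep {at(bay), have(k2), key_at(k2,bay), locked(d_kitchen_bay)}, require {have(k3), locked(d_bay_store)}
    → {at(bay), have(k2), have(k3), key_at(k2,bay), locked(d_bay_store), locked(d_kitchen_bay)}
  through step 1 (grab(k3)): drop {have(k3)}, keep {at(bay), have(k2), key_at(k2,bay), locked(d_bay_store), locked(d_kitchen_bay)}, require {at(bay), key_at(k3,bay)}
    → {at(bay), have(k2), key_at(k2,bay), key_at(k3,bay), locked(d_bay_store), locked(d_kitchen_bay)}

== RESULT ==
["at(bay)", "have(k2)", "key_at(k2,bay)", "key_at(k3,bay)", "locked(d_bay_store)", "locked(d_kitchen_bay)"]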